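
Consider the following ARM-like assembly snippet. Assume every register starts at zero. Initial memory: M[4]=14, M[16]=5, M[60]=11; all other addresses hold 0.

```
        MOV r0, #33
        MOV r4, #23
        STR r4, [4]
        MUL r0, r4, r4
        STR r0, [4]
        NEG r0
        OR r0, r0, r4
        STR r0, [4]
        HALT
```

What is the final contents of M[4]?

MOV r0, #33 → r0=33
MOV r4, #23 → r4=23
STR r4, [4] → M[4]=23
MUL r0, r4, r4 → r0=23*23=529
STR r0, [4] → M[4]=529
NEG r0 → r0=-(529)=-529
OR r0, r0, r4 → r0=(-529)|23=-513
STR r0, [4] → M[4]=-513
halt.

-513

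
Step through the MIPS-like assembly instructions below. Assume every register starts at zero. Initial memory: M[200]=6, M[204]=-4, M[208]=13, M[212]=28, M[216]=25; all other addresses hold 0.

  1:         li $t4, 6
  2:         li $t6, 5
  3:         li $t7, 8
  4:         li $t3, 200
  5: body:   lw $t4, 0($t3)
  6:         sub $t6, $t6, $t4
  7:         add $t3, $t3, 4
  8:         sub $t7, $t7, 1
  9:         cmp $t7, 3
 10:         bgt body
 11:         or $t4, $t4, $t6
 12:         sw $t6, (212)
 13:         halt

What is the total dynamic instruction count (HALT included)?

37

after li $t4, 6: $t4=6
after li $t6, 5: $t6=5
after li $t7, 8: $t7=8
after li $t3, 200: $t3=200
after lw $t4, 0($t3): $t4=M[200]=6
after sub $t6, $t6, $t4: $t6=5-6=-1
after add $t3, $t3, 4: $t3=200+4=204
after sub $t7, $t7, 1: $t7=8-1=7
cmp $t7, 3  (cmp 7,3)
bgt body: taken
after lw $t4, 0($t3): $t4=M[204]=-4
after sub $t6, $t6, $t4: $t6=(-1)-(-4)=3
after add $t3, $t3, 4: $t3=204+4=208
after sub $t7, $t7, 1: $t7=7-1=6
cmp $t7, 3  (cmp 6,3)
bgt body: taken
after lw $t4, 0($t3): $t4=M[208]=13
after sub $t6, $t6, $t4: $t6=3-13=-10
after add $t3, $t3, 4: $t3=208+4=212
after sub $t7, $t7, 1: $t7=6-1=5
cmp $t7, 3  (cmp 5,3)
bgt body: taken
after lw $t4, 0($t3): $t4=M[212]=28
after sub $t6, $t6, $t4: $t6=(-10)-28=-38
after add $t3, $t3, 4: $t3=212+4=216
after sub $t7, $t7, 1: $t7=5-1=4
cmp $t7, 3  (cmp 4,3)
bgt body: taken
after lw $t4, 0($t3): $t4=M[216]=25
after sub $t6, $t6, $t4: $t6=(-38)-25=-63
after add $t3, $t3, 4: $t3=216+4=220
after sub $t7, $t7, 1: $t7=4-1=3
cmp $t7, 3  (cmp 3,3)
bgt body: not taken
after or $t4, $t4, $t6: $t4=25|(-63)=-39
sw $t6, (212) → M[212]=-63
halt.
Total executed instructions: 37.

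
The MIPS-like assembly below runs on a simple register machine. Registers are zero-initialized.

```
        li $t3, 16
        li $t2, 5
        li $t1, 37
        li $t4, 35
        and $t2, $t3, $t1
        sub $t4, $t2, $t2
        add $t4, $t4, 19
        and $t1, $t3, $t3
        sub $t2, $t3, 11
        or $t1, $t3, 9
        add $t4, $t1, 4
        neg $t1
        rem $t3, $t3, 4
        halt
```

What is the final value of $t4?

after li $t3, 16: $t3=16
after li $t2, 5: $t2=5
after li $t1, 37: $t1=37
after li $t4, 35: $t4=35
after and $t2, $t3, $t1: $t2=16&37=0
after sub $t4, $t2, $t2: $t4=0-0=0
after add $t4, $t4, 19: $t4=0+19=19
after and $t1, $t3, $t3: $t1=16&16=16
after sub $t2, $t3, 11: $t2=16-11=5
after or $t1, $t3, 9: $t1=16|9=25
after add $t4, $t1, 4: $t4=25+4=29
after neg $t1: $t1=-(25)=-25
after rem $t3, $t3, 4: $t3=16%4=0
halt.

29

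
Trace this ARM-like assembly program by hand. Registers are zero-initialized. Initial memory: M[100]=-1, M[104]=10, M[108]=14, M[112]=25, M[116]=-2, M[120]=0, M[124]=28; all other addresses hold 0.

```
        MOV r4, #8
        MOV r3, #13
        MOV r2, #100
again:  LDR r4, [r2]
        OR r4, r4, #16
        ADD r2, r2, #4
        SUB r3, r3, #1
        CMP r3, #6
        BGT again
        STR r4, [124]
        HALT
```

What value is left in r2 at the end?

MOV r4, #8 → r4=8
MOV r3, #13 → r3=13
MOV r2, #100 → r2=100
LDR r4, [r2] → r4=M[100]=-1
OR r4, r4, #16 → r4=(-1)|16=-1
ADD r2, r2, #4 → r2=100+4=104
SUB r3, r3, #1 → r3=13-1=12
CMP r3, #6  (cmp 12,6)
BGT again: taken
LDR r4, [r2] → r4=M[104]=10
OR r4, r4, #16 → r4=10|16=26
ADD r2, r2, #4 → r2=104+4=108
SUB r3, r3, #1 → r3=12-1=11
CMP r3, #6  (cmp 11,6)
BGT again: taken
LDR r4, [r2] → r4=M[108]=14
OR r4, r4, #16 → r4=14|16=30
ADD r2, r2, #4 → r2=108+4=112
SUB r3, r3, #1 → r3=11-1=10
CMP r3, #6  (cmp 10,6)
BGT again: taken
LDR r4, [r2] → r4=M[112]=25
OR r4, r4, #16 → r4=25|16=25
ADD r2, r2, #4 → r2=112+4=116
SUB r3, r3, #1 → r3=10-1=9
CMP r3, #6  (cmp 9,6)
BGT again: taken
LDR r4, [r2] → r4=M[116]=-2
OR r4, r4, #16 → r4=(-2)|16=-2
ADD r2, r2, #4 → r2=116+4=120
SUB r3, r3, #1 → r3=9-1=8
CMP r3, #6  (cmp 8,6)
BGT again: taken
LDR r4, [r2] → r4=M[120]=0
OR r4, r4, #16 → r4=0|16=16
ADD r2, r2, #4 → r2=120+4=124
SUB r3, r3, #1 → r3=8-1=7
CMP r3, #6  (cmp 7,6)
BGT again: taken
LDR r4, [r2] → r4=M[124]=28
OR r4, r4, #16 → r4=28|16=28
ADD r2, r2, #4 → r2=124+4=128
SUB r3, r3, #1 → r3=7-1=6
CMP r3, #6  (cmp 6,6)
BGT again: not taken
STR r4, [124] → M[124]=28
halt.

128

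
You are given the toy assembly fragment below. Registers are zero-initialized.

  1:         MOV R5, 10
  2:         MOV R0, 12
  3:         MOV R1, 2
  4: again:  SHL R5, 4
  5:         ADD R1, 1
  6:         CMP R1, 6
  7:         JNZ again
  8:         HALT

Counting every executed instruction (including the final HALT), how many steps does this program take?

R5=10
R0=12
R1=2
R5=10<<4=160
R1=2+1=3
CMP R1, 6  (cmp 3,6)
JNZ again: taken
R5=160<<4=2560
R1=3+1=4
CMP R1, 6  (cmp 4,6)
JNZ again: taken
R5=2560<<4=40960
R1=4+1=5
CMP R1, 6  (cmp 5,6)
JNZ again: taken
R5=40960<<4=655360
R1=5+1=6
CMP R1, 6  (cmp 6,6)
JNZ again: not taken
halt.
Total executed instructions: 20.

20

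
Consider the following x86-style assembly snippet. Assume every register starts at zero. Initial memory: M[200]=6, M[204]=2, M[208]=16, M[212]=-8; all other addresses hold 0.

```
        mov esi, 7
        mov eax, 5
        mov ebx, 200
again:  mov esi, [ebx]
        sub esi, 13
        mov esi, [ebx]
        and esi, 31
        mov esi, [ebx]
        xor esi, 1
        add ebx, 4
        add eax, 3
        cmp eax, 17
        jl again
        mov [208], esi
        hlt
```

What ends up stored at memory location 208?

-7

esi=7
eax=5
ebx=200
esi=M[200]=6
esi=6-13=-7
esi=M[200]=6
esi=6&31=6
esi=M[200]=6
esi=6^1=7
ebx=200+4=204
eax=5+3=8
cmp eax, 17  (cmp 8,17)
jl again: taken
esi=M[204]=2
esi=2-13=-11
esi=M[204]=2
esi=2&31=2
esi=M[204]=2
esi=2^1=3
ebx=204+4=208
eax=8+3=11
cmp eax, 17  (cmp 11,17)
jl again: taken
esi=M[208]=16
esi=16-13=3
esi=M[208]=16
esi=16&31=16
esi=M[208]=16
esi=16^1=17
ebx=208+4=212
eax=11+3=14
cmp eax, 17  (cmp 14,17)
jl again: taken
esi=M[212]=-8
esi=(-8)-13=-21
esi=M[212]=-8
esi=(-8)&31=24
esi=M[212]=-8
esi=(-8)^1=-7
ebx=212+4=216
eax=14+3=17
cmp eax, 17  (cmp 17,17)
jl again: not taken
mov [208], esi → M[208]=-7
halt.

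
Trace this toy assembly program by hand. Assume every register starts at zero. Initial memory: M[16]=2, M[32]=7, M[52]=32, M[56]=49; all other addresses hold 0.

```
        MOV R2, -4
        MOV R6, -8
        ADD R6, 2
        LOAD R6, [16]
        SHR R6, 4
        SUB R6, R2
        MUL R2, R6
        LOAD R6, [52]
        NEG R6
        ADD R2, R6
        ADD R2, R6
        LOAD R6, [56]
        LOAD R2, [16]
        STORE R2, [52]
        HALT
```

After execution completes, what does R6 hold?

49

after MOV R2, -4: R2=-4
after MOV R6, -8: R6=-8
after ADD R6, 2: R6=(-8)+2=-6
after LOAD R6, [16]: R6=M[16]=2
after SHR R6, 4: R6=2>>4=0
after SUB R6, R2: R6=0-(-4)=4
after MUL R2, R6: R2=(-4)*4=-16
after LOAD R6, [52]: R6=M[52]=32
after NEG R6: R6=-(32)=-32
after ADD R2, R6: R2=(-16)+(-32)=-48
after ADD R2, R6: R2=(-48)+(-32)=-80
after LOAD R6, [56]: R6=M[56]=49
after LOAD R2, [16]: R2=M[16]=2
STORE R2, [52] → M[52]=2
halt.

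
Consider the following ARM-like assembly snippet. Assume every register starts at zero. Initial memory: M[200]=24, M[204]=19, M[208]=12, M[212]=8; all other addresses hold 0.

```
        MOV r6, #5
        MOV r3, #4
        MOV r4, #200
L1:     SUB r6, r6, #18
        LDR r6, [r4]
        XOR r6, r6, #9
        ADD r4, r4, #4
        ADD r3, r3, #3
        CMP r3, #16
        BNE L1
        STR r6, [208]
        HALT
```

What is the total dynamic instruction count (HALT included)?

MOV r6, #5 → r6=5
MOV r3, #4 → r3=4
MOV r4, #200 → r4=200
SUB r6, r6, #18 → r6=5-18=-13
LDR r6, [r4] → r6=M[200]=24
XOR r6, r6, #9 → r6=24^9=17
ADD r4, r4, #4 → r4=200+4=204
ADD r3, r3, #3 → r3=4+3=7
CMP r3, #16  (cmp 7,16)
BNE L1: taken
SUB r6, r6, #18 → r6=17-18=-1
LDR r6, [r4] → r6=M[204]=19
XOR r6, r6, #9 → r6=19^9=26
ADD r4, r4, #4 → r4=204+4=208
ADD r3, r3, #3 → r3=7+3=10
CMP r3, #16  (cmp 10,16)
BNE L1: taken
SUB r6, r6, #18 → r6=26-18=8
LDR r6, [r4] → r6=M[208]=12
XOR r6, r6, #9 → r6=12^9=5
ADD r4, r4, #4 → r4=208+4=212
ADD r3, r3, #3 → r3=10+3=13
CMP r3, #16  (cmp 13,16)
BNE L1: taken
SUB r6, r6, #18 → r6=5-18=-13
LDR r6, [r4] → r6=M[212]=8
XOR r6, r6, #9 → r6=8^9=1
ADD r4, r4, #4 → r4=212+4=216
ADD r3, r3, #3 → r3=13+3=16
CMP r3, #16  (cmp 16,16)
BNE L1: not taken
STR r6, [208] → M[208]=1
halt.
Total executed instructions: 33.

33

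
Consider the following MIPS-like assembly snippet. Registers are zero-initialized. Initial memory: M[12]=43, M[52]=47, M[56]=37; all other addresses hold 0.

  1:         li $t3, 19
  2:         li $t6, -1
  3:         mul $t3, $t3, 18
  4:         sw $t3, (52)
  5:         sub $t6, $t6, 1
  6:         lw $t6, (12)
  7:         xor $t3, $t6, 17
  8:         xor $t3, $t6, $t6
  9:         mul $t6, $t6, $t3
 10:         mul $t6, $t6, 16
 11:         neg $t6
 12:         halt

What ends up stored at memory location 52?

342

$t3=19
$t6=-1
$t3=19*18=342
sw $t3, (52) → M[52]=342
$t6=(-1)-1=-2
$t6=M[12]=43
$t3=43^17=58
$t3=43^43=0
$t6=43*0=0
$t6=0*16=0
$t6=-(0)=0
halt.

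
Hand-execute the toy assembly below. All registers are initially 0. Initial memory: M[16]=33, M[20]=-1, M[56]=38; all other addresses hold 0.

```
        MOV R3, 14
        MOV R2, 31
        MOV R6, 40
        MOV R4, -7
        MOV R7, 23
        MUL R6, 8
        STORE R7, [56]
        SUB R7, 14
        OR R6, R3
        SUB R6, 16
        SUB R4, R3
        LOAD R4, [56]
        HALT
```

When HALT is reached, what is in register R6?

MOV R3, 14 → R3=14
MOV R2, 31 → R2=31
MOV R6, 40 → R6=40
MOV R4, -7 → R4=-7
MOV R7, 23 → R7=23
MUL R6, 8 → R6=40*8=320
STORE R7, [56] → M[56]=23
SUB R7, 14 → R7=23-14=9
OR R6, R3 → R6=320|14=334
SUB R6, 16 → R6=334-16=318
SUB R4, R3 → R4=(-7)-14=-21
LOAD R4, [56] → R4=M[56]=23
halt.

318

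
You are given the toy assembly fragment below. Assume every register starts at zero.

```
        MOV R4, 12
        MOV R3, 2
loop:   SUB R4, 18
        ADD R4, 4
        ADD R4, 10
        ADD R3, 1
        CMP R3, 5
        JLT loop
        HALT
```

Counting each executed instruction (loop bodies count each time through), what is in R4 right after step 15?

-14

after MOV R4, 12: R4=12
after MOV R3, 2: R3=2
after SUB R4, 18: R4=12-18=-6
after ADD R4, 4: R4=(-6)+4=-2
after ADD R4, 10: R4=(-2)+10=8
after ADD R3, 1: R3=2+1=3
CMP R3, 5  (cmp 3,5)
JLT loop: taken
after SUB R4, 18: R4=8-18=-10
after ADD R4, 4: R4=(-10)+4=-6
after ADD R4, 10: R4=(-6)+10=4
after ADD R3, 1: R3=3+1=4
CMP R3, 5  (cmp 4,5)
JLT loop: taken
after SUB R4, 18: R4=4-18=-14
After step 15: R4 = -14.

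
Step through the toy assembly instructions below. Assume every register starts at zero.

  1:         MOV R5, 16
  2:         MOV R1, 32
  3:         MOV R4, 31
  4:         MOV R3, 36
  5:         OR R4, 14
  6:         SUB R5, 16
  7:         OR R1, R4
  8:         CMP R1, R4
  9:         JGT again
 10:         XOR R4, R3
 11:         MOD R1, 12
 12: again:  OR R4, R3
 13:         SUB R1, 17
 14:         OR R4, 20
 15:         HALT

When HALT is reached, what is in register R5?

R5=16
R1=32
R4=31
R3=36
R4=31|14=31
R5=16-16=0
R1=32|31=63
CMP R1, R4  (cmp 63,31)
JGT again: taken
R4=31|36=63
R1=63-17=46
R4=63|20=63
halt.

0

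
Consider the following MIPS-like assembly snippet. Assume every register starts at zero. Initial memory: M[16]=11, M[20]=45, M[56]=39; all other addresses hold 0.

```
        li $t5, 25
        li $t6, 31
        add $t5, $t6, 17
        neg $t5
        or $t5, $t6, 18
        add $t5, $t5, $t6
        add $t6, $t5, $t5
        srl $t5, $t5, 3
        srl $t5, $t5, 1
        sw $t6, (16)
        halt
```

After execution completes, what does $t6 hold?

124

after li $t5, 25: $t5=25
after li $t6, 31: $t6=31
after add $t5, $t6, 17: $t5=31+17=48
after neg $t5: $t5=-(48)=-48
after or $t5, $t6, 18: $t5=31|18=31
after add $t5, $t5, $t6: $t5=31+31=62
after add $t6, $t5, $t5: $t6=62+62=124
after srl $t5, $t5, 3: $t5=62>>3=7
after srl $t5, $t5, 1: $t5=7>>1=3
sw $t6, (16) → M[16]=124
halt.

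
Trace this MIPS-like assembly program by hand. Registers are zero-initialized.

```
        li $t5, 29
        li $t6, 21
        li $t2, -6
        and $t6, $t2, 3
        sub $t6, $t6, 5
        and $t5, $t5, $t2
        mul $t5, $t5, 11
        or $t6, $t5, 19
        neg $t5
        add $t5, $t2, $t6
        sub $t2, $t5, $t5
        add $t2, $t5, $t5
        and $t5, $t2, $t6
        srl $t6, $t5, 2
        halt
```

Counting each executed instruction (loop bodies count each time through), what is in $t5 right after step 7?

264

$t5=29
$t6=21
$t2=-6
$t6=(-6)&3=2
$t6=2-5=-3
$t5=29&(-6)=24
$t5=24*11=264
After step 7: $t5 = 264.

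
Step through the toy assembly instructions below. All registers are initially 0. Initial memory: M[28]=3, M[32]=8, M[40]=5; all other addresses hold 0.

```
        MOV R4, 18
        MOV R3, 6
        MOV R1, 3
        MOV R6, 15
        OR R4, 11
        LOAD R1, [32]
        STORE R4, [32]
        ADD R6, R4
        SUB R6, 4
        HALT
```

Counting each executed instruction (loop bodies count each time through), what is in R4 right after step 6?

27

after MOV R4, 18: R4=18
after MOV R3, 6: R3=6
after MOV R1, 3: R1=3
after MOV R6, 15: R6=15
after OR R4, 11: R4=18|11=27
after LOAD R1, [32]: R1=M[32]=8
After step 6: R4 = 27.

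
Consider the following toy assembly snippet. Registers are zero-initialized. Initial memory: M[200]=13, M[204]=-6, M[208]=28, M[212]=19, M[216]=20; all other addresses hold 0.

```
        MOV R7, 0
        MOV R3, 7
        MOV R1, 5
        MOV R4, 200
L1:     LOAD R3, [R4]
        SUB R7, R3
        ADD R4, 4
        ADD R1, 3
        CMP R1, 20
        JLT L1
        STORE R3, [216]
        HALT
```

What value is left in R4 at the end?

after MOV R7, 0: R7=0
after MOV R3, 7: R3=7
after MOV R1, 5: R1=5
after MOV R4, 200: R4=200
after LOAD R3, [R4]: R3=M[200]=13
after SUB R7, R3: R7=0-13=-13
after ADD R4, 4: R4=200+4=204
after ADD R1, 3: R1=5+3=8
CMP R1, 20  (cmp 8,20)
JLT L1: taken
after LOAD R3, [R4]: R3=M[204]=-6
after SUB R7, R3: R7=(-13)-(-6)=-7
after ADD R4, 4: R4=204+4=208
after ADD R1, 3: R1=8+3=11
CMP R1, 20  (cmp 11,20)
JLT L1: taken
after LOAD R3, [R4]: R3=M[208]=28
after SUB R7, R3: R7=(-7)-28=-35
after ADD R4, 4: R4=208+4=212
after ADD R1, 3: R1=11+3=14
CMP R1, 20  (cmp 14,20)
JLT L1: taken
after LOAD R3, [R4]: R3=M[212]=19
after SUB R7, R3: R7=(-35)-19=-54
after ADD R4, 4: R4=212+4=216
after ADD R1, 3: R1=14+3=17
CMP R1, 20  (cmp 17,20)
JLT L1: taken
after LOAD R3, [R4]: R3=M[216]=20
after SUB R7, R3: R7=(-54)-20=-74
after ADD R4, 4: R4=216+4=220
after ADD R1, 3: R1=17+3=20
CMP R1, 20  (cmp 20,20)
JLT L1: not taken
STORE R3, [216] → M[216]=20
halt.

220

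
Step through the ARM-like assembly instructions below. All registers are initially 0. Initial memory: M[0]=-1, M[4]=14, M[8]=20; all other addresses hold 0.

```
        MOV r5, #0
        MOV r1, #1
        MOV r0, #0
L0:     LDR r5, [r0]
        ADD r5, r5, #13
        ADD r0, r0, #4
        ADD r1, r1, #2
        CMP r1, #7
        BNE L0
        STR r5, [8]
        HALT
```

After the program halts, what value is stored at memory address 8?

33

after MOV r5, #0: r5=0
after MOV r1, #1: r1=1
after MOV r0, #0: r0=0
after LDR r5, [r0]: r5=M[0]=-1
after ADD r5, r5, #13: r5=(-1)+13=12
after ADD r0, r0, #4: r0=0+4=4
after ADD r1, r1, #2: r1=1+2=3
CMP r1, #7  (cmp 3,7)
BNE L0: taken
after LDR r5, [r0]: r5=M[4]=14
after ADD r5, r5, #13: r5=14+13=27
after ADD r0, r0, #4: r0=4+4=8
after ADD r1, r1, #2: r1=3+2=5
CMP r1, #7  (cmp 5,7)
BNE L0: taken
after LDR r5, [r0]: r5=M[8]=20
after ADD r5, r5, #13: r5=20+13=33
after ADD r0, r0, #4: r0=8+4=12
after ADD r1, r1, #2: r1=5+2=7
CMP r1, #7  (cmp 7,7)
BNE L0: not taken
STR r5, [8] → M[8]=33
halt.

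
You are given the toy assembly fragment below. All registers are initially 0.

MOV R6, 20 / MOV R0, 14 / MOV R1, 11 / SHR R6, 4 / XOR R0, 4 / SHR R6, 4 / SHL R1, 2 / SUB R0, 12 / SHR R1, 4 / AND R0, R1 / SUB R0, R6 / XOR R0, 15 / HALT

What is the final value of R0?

MOV R6, 20 → R6=20
MOV R0, 14 → R0=14
MOV R1, 11 → R1=11
SHR R6, 4 → R6=20>>4=1
XOR R0, 4 → R0=14^4=10
SHR R6, 4 → R6=1>>4=0
SHL R1, 2 → R1=11<<2=44
SUB R0, 12 → R0=10-12=-2
SHR R1, 4 → R1=44>>4=2
AND R0, R1 → R0=(-2)&2=2
SUB R0, R6 → R0=2-0=2
XOR R0, 15 → R0=2^15=13
halt.

13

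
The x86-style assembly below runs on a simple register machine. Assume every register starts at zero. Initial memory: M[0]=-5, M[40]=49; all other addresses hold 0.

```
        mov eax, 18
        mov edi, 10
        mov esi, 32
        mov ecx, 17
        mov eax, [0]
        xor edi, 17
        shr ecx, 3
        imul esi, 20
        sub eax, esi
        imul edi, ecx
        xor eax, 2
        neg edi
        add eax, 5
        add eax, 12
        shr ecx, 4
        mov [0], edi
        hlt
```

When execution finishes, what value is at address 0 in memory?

after mov eax, 18: eax=18
after mov edi, 10: edi=10
after mov esi, 32: esi=32
after mov ecx, 17: ecx=17
after mov eax, [0]: eax=M[0]=-5
after xor edi, 17: edi=10^17=27
after shr ecx, 3: ecx=17>>3=2
after imul esi, 20: esi=32*20=640
after sub eax, esi: eax=(-5)-640=-645
after imul edi, ecx: edi=27*2=54
after xor eax, 2: eax=(-645)^2=-647
after neg edi: edi=-(54)=-54
after add eax, 5: eax=(-647)+5=-642
after add eax, 12: eax=(-642)+12=-630
after shr ecx, 4: ecx=2>>4=0
mov [0], edi → M[0]=-54
halt.

-54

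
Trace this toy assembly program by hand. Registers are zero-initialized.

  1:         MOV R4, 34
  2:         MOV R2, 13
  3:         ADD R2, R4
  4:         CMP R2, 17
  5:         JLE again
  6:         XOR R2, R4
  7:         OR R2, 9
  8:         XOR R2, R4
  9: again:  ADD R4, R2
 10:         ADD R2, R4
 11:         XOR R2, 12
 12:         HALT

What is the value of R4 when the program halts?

R4=34
R2=13
R2=13+34=47
CMP R2, 17  (cmp 47,17)
JLE again: not taken
R2=47^34=13
R2=13|9=13
R2=13^34=47
R4=34+47=81
R2=47+81=128
R2=128^12=140
halt.

81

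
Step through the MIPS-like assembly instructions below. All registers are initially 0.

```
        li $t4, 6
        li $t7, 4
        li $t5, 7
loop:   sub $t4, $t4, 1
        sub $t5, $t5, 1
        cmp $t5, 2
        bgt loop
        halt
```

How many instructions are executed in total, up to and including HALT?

24

$t4=6
$t7=4
$t5=7
$t4=6-1=5
$t5=7-1=6
cmp $t5, 2  (cmp 6,2)
bgt loop: taken
$t4=5-1=4
$t5=6-1=5
cmp $t5, 2  (cmp 5,2)
bgt loop: taken
$t4=4-1=3
$t5=5-1=4
cmp $t5, 2  (cmp 4,2)
bgt loop: taken
$t4=3-1=2
$t5=4-1=3
cmp $t5, 2  (cmp 3,2)
bgt loop: taken
$t4=2-1=1
$t5=3-1=2
cmp $t5, 2  (cmp 2,2)
bgt loop: not taken
halt.
Total executed instructions: 24.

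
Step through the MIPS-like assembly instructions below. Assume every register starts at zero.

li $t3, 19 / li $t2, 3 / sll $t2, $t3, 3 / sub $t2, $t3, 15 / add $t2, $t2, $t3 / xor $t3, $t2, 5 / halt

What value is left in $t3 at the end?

18

li $t3, 19 → $t3=19
li $t2, 3 → $t2=3
sll $t2, $t3, 3 → $t2=19<<3=152
sub $t2, $t3, 15 → $t2=19-15=4
add $t2, $t2, $t3 → $t2=4+19=23
xor $t3, $t2, 5 → $t3=23^5=18
halt.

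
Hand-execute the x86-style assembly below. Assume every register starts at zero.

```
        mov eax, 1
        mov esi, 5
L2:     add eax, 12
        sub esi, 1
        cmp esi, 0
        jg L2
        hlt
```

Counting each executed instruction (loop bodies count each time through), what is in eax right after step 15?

49

after mov eax, 1: eax=1
after mov esi, 5: esi=5
after add eax, 12: eax=1+12=13
after sub esi, 1: esi=5-1=4
cmp esi, 0  (cmp 4,0)
jg L2: taken
after add eax, 12: eax=13+12=25
after sub esi, 1: esi=4-1=3
cmp esi, 0  (cmp 3,0)
jg L2: taken
after add eax, 12: eax=25+12=37
after sub esi, 1: esi=3-1=2
cmp esi, 0  (cmp 2,0)
jg L2: taken
after add eax, 12: eax=37+12=49
After step 15: eax = 49.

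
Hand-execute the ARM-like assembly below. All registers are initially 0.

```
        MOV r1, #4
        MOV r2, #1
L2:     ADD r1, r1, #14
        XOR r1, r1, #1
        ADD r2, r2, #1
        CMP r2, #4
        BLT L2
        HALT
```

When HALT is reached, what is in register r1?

r1=4
r2=1
r1=4+14=18
r1=18^1=19
r2=1+1=2
CMP r2, #4  (cmp 2,4)
BLT L2: taken
r1=19+14=33
r1=33^1=32
r2=2+1=3
CMP r2, #4  (cmp 3,4)
BLT L2: taken
r1=32+14=46
r1=46^1=47
r2=3+1=4
CMP r2, #4  (cmp 4,4)
BLT L2: not taken
halt.

47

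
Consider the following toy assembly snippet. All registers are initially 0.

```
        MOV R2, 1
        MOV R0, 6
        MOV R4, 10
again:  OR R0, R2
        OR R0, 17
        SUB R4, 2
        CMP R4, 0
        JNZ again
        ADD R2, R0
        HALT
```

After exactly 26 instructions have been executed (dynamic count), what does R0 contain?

MOV R2, 1 → R2=1
MOV R0, 6 → R0=6
MOV R4, 10 → R4=10
OR R0, R2 → R0=6|1=7
OR R0, 17 → R0=7|17=23
SUB R4, 2 → R4=10-2=8
CMP R4, 0  (cmp 8,0)
JNZ again: taken
OR R0, R2 → R0=23|1=23
OR R0, 17 → R0=23|17=23
SUB R4, 2 → R4=8-2=6
CMP R4, 0  (cmp 6,0)
JNZ again: taken
OR R0, R2 → R0=23|1=23
OR R0, 17 → R0=23|17=23
SUB R4, 2 → R4=6-2=4
CMP R4, 0  (cmp 4,0)
JNZ again: taken
OR R0, R2 → R0=23|1=23
OR R0, 17 → R0=23|17=23
SUB R4, 2 → R4=4-2=2
CMP R4, 0  (cmp 2,0)
JNZ again: taken
OR R0, R2 → R0=23|1=23
OR R0, 17 → R0=23|17=23
SUB R4, 2 → R4=2-2=0
After step 26: R0 = 23.

23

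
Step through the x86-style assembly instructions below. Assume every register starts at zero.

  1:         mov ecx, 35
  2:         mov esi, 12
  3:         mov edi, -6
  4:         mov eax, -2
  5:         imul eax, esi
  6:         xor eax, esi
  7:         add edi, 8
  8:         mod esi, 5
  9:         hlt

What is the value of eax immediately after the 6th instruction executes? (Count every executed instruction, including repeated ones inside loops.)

ecx=35
esi=12
edi=-6
eax=-2
eax=(-2)*12=-24
eax=(-24)^12=-28
After step 6: eax = -28.

-28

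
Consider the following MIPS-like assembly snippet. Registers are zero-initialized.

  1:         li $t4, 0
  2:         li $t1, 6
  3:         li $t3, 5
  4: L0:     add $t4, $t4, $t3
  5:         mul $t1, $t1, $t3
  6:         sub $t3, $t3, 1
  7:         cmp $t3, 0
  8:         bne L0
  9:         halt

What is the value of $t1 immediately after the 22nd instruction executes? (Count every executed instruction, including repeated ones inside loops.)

720

after li $t4, 0: $t4=0
after li $t1, 6: $t1=6
after li $t3, 5: $t3=5
after add $t4, $t4, $t3: $t4=0+5=5
after mul $t1, $t1, $t3: $t1=6*5=30
after sub $t3, $t3, 1: $t3=5-1=4
cmp $t3, 0  (cmp 4,0)
bne L0: taken
after add $t4, $t4, $t3: $t4=5+4=9
after mul $t1, $t1, $t3: $t1=30*4=120
after sub $t3, $t3, 1: $t3=4-1=3
cmp $t3, 0  (cmp 3,0)
bne L0: taken
after add $t4, $t4, $t3: $t4=9+3=12
after mul $t1, $t1, $t3: $t1=120*3=360
after sub $t3, $t3, 1: $t3=3-1=2
cmp $t3, 0  (cmp 2,0)
bne L0: taken
after add $t4, $t4, $t3: $t4=12+2=14
after mul $t1, $t1, $t3: $t1=360*2=720
after sub $t3, $t3, 1: $t3=2-1=1
cmp $t3, 0  (cmp 1,0)
After step 22: $t1 = 720.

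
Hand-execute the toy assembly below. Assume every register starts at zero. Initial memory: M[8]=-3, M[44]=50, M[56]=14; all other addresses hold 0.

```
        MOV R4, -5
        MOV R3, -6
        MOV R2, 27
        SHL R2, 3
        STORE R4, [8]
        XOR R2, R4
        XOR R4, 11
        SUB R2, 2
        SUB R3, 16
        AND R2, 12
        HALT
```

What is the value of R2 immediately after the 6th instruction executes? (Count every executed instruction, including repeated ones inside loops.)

MOV R4, -5 → R4=-5
MOV R3, -6 → R3=-6
MOV R2, 27 → R2=27
SHL R2, 3 → R2=27<<3=216
STORE R4, [8] → M[8]=-5
XOR R2, R4 → R2=216^(-5)=-221
After step 6: R2 = -221.

-221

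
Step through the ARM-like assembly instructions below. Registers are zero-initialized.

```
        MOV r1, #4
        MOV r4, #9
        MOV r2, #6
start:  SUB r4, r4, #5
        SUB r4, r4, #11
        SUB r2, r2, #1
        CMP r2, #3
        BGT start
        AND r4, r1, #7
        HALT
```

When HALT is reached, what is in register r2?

after MOV r1, #4: r1=4
after MOV r4, #9: r4=9
after MOV r2, #6: r2=6
after SUB r4, r4, #5: r4=9-5=4
after SUB r4, r4, #11: r4=4-11=-7
after SUB r2, r2, #1: r2=6-1=5
CMP r2, #3  (cmp 5,3)
BGT start: taken
after SUB r4, r4, #5: r4=(-7)-5=-12
after SUB r4, r4, #11: r4=(-12)-11=-23
after SUB r2, r2, #1: r2=5-1=4
CMP r2, #3  (cmp 4,3)
BGT start: taken
after SUB r4, r4, #5: r4=(-23)-5=-28
after SUB r4, r4, #11: r4=(-28)-11=-39
after SUB r2, r2, #1: r2=4-1=3
CMP r2, #3  (cmp 3,3)
BGT start: not taken
after AND r4, r1, #7: r4=4&7=4
halt.

3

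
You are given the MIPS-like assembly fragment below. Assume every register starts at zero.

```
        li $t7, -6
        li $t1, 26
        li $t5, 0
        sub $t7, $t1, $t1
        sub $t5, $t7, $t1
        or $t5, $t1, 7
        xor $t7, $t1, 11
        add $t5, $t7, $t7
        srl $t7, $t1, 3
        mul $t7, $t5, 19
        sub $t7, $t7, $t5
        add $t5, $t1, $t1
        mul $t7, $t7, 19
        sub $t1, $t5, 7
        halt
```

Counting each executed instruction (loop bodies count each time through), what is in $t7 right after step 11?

$t7=-6
$t1=26
$t5=0
$t7=26-26=0
$t5=0-26=-26
$t5=26|7=31
$t7=26^11=17
$t5=17+17=34
$t7=26>>3=3
$t7=34*19=646
$t7=646-34=612
After step 11: $t7 = 612.

612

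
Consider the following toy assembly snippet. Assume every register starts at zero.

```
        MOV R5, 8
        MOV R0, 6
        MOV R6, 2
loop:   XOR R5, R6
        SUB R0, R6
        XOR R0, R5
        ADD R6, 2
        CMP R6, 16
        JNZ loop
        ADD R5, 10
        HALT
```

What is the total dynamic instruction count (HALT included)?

47

after MOV R5, 8: R5=8
after MOV R0, 6: R0=6
after MOV R6, 2: R6=2
after XOR R5, R6: R5=8^2=10
after SUB R0, R6: R0=6-2=4
after XOR R0, R5: R0=4^10=14
after ADD R6, 2: R6=2+2=4
CMP R6, 16  (cmp 4,16)
JNZ loop: taken
after XOR R5, R6: R5=10^4=14
after SUB R0, R6: R0=14-4=10
after XOR R0, R5: R0=10^14=4
after ADD R6, 2: R6=4+2=6
CMP R6, 16  (cmp 6,16)
JNZ loop: taken
after XOR R5, R6: R5=14^6=8
after SUB R0, R6: R0=4-6=-2
after XOR R0, R5: R0=(-2)^8=-10
after ADD R6, 2: R6=6+2=8
CMP R6, 16  (cmp 8,16)
JNZ loop: taken
after XOR R5, R6: R5=8^8=0
after SUB R0, R6: R0=(-10)-8=-18
after XOR R0, R5: R0=(-18)^0=-18
after ADD R6, 2: R6=8+2=10
CMP R6, 16  (cmp 10,16)
JNZ loop: taken
after XOR R5, R6: R5=0^10=10
after SUB R0, R6: R0=(-18)-10=-28
after XOR R0, R5: R0=(-28)^10=-18
after ADD R6, 2: R6=10+2=12
CMP R6, 16  (cmp 12,16)
JNZ loop: taken
after XOR R5, R6: R5=10^12=6
after SUB R0, R6: R0=(-18)-12=-30
after XOR R0, R5: R0=(-30)^6=-28
after ADD R6, 2: R6=12+2=14
CMP R6, 16  (cmp 14,16)
JNZ loop: taken
after XOR R5, R6: R5=6^14=8
after SUB R0, R6: R0=(-28)-14=-42
after XOR R0, R5: R0=(-42)^8=-34
after ADD R6, 2: R6=14+2=16
CMP R6, 16  (cmp 16,16)
JNZ loop: not taken
after ADD R5, 10: R5=8+10=18
halt.
Total executed instructions: 47.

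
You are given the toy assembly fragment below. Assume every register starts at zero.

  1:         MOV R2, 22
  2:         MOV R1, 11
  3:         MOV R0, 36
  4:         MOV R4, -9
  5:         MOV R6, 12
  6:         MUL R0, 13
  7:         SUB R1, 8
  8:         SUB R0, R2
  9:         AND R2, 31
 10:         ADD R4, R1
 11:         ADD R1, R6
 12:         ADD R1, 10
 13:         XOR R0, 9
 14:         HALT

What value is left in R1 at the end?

MOV R2, 22 → R2=22
MOV R1, 11 → R1=11
MOV R0, 36 → R0=36
MOV R4, -9 → R4=-9
MOV R6, 12 → R6=12
MUL R0, 13 → R0=36*13=468
SUB R1, 8 → R1=11-8=3
SUB R0, R2 → R0=468-22=446
AND R2, 31 → R2=22&31=22
ADD R4, R1 → R4=(-9)+3=-6
ADD R1, R6 → R1=3+12=15
ADD R1, 10 → R1=15+10=25
XOR R0, 9 → R0=446^9=439
halt.

25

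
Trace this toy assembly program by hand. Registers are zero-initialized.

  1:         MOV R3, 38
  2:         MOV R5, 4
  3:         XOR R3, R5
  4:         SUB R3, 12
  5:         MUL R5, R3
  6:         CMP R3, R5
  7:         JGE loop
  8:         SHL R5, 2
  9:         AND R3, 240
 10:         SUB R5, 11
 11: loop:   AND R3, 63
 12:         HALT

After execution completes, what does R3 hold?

16

R3=38
R5=4
R3=38^4=34
R3=34-12=22
R5=4*22=88
CMP R3, R5  (cmp 22,88)
JGE loop: not taken
R5=88<<2=352
R3=22&240=16
R5=352-11=341
R3=16&63=16
halt.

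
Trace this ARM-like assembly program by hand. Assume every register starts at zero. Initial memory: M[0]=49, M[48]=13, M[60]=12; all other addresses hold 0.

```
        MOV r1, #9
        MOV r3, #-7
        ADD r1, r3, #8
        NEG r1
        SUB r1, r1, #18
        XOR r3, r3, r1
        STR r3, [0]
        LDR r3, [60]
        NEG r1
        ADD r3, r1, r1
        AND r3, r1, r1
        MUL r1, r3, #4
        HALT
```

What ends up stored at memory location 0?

20

after MOV r1, #9: r1=9
after MOV r3, #-7: r3=-7
after ADD r1, r3, #8: r1=(-7)+8=1
after NEG r1: r1=-(1)=-1
after SUB r1, r1, #18: r1=(-1)-18=-19
after XOR r3, r3, r1: r3=(-7)^(-19)=20
STR r3, [0] → M[0]=20
after LDR r3, [60]: r3=M[60]=12
after NEG r1: r1=-(-19)=19
after ADD r3, r1, r1: r3=19+19=38
after AND r3, r1, r1: r3=19&19=19
after MUL r1, r3, #4: r1=19*4=76
halt.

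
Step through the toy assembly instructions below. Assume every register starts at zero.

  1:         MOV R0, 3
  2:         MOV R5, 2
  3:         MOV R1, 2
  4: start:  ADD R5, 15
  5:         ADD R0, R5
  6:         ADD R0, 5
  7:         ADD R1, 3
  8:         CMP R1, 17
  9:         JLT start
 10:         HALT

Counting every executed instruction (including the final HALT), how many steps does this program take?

34

MOV R0, 3 → R0=3
MOV R5, 2 → R5=2
MOV R1, 2 → R1=2
ADD R5, 15 → R5=2+15=17
ADD R0, R5 → R0=3+17=20
ADD R0, 5 → R0=20+5=25
ADD R1, 3 → R1=2+3=5
CMP R1, 17  (cmp 5,17)
JLT start: taken
ADD R5, 15 → R5=17+15=32
ADD R0, R5 → R0=25+32=57
ADD R0, 5 → R0=57+5=62
ADD R1, 3 → R1=5+3=8
CMP R1, 17  (cmp 8,17)
JLT start: taken
ADD R5, 15 → R5=32+15=47
ADD R0, R5 → R0=62+47=109
ADD R0, 5 → R0=109+5=114
ADD R1, 3 → R1=8+3=11
CMP R1, 17  (cmp 11,17)
JLT start: taken
ADD R5, 15 → R5=47+15=62
ADD R0, R5 → R0=114+62=176
ADD R0, 5 → R0=176+5=181
ADD R1, 3 → R1=11+3=14
CMP R1, 17  (cmp 14,17)
JLT start: taken
ADD R5, 15 → R5=62+15=77
ADD R0, R5 → R0=181+77=258
ADD R0, 5 → R0=258+5=263
ADD R1, 3 → R1=14+3=17
CMP R1, 17  (cmp 17,17)
JLT start: not taken
halt.
Total executed instructions: 34.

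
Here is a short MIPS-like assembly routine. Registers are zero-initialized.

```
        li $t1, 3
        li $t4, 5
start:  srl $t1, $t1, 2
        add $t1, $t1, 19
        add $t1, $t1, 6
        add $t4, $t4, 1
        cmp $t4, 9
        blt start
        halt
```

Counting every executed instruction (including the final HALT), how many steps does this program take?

$t1=3
$t4=5
$t1=3>>2=0
$t1=0+19=19
$t1=19+6=25
$t4=5+1=6
cmp $t4, 9  (cmp 6,9)
blt start: taken
$t1=25>>2=6
$t1=6+19=25
$t1=25+6=31
$t4=6+1=7
cmp $t4, 9  (cmp 7,9)
blt start: taken
$t1=31>>2=7
$t1=7+19=26
$t1=26+6=32
$t4=7+1=8
cmp $t4, 9  (cmp 8,9)
blt start: taken
$t1=32>>2=8
$t1=8+19=27
$t1=27+6=33
$t4=8+1=9
cmp $t4, 9  (cmp 9,9)
blt start: not taken
halt.
Total executed instructions: 27.

27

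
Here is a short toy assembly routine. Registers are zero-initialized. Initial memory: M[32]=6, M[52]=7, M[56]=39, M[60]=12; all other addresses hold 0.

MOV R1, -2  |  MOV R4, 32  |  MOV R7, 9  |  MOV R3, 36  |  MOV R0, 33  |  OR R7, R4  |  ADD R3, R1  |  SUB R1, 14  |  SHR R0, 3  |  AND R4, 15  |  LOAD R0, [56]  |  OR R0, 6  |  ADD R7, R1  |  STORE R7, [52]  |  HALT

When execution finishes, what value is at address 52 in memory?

25

after MOV R1, -2: R1=-2
after MOV R4, 32: R4=32
after MOV R7, 9: R7=9
after MOV R3, 36: R3=36
after MOV R0, 33: R0=33
after OR R7, R4: R7=9|32=41
after ADD R3, R1: R3=36+(-2)=34
after SUB R1, 14: R1=(-2)-14=-16
after SHR R0, 3: R0=33>>3=4
after AND R4, 15: R4=32&15=0
after LOAD R0, [56]: R0=M[56]=39
after OR R0, 6: R0=39|6=39
after ADD R7, R1: R7=41+(-16)=25
STORE R7, [52] → M[52]=25
halt.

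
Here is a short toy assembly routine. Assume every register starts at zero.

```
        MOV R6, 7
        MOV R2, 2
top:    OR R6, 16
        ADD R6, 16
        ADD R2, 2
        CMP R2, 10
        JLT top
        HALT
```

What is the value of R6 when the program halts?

135

R6=7
R2=2
R6=7|16=23
R6=23+16=39
R2=2+2=4
CMP R2, 10  (cmp 4,10)
JLT top: taken
R6=39|16=55
R6=55+16=71
R2=4+2=6
CMP R2, 10  (cmp 6,10)
JLT top: taken
R6=71|16=87
R6=87+16=103
R2=6+2=8
CMP R2, 10  (cmp 8,10)
JLT top: taken
R6=103|16=119
R6=119+16=135
R2=8+2=10
CMP R2, 10  (cmp 10,10)
JLT top: not taken
halt.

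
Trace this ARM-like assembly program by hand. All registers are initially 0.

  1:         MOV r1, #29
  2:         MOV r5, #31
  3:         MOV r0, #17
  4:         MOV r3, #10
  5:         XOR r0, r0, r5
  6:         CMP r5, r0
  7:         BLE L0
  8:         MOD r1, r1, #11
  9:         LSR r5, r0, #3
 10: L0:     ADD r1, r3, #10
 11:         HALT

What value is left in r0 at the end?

14

after MOV r1, #29: r1=29
after MOV r5, #31: r5=31
after MOV r0, #17: r0=17
after MOV r3, #10: r3=10
after XOR r0, r0, r5: r0=17^31=14
CMP r5, r0  (cmp 31,14)
BLE L0: not taken
after MOD r1, r1, #11: r1=29%11=7
after LSR r5, r0, #3: r5=14>>3=1
after ADD r1, r3, #10: r1=10+10=20
halt.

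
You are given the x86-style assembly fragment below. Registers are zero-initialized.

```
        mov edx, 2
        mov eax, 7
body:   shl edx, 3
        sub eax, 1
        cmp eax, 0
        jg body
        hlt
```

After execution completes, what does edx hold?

edx=2
eax=7
edx=2<<3=16
eax=7-1=6
cmp eax, 0  (cmp 6,0)
jg body: taken
edx=16<<3=128
eax=6-1=5
cmp eax, 0  (cmp 5,0)
jg body: taken
edx=128<<3=1024
eax=5-1=4
cmp eax, 0  (cmp 4,0)
jg body: taken
edx=1024<<3=8192
eax=4-1=3
cmp eax, 0  (cmp 3,0)
jg body: taken
edx=8192<<3=65536
eax=3-1=2
cmp eax, 0  (cmp 2,0)
jg body: taken
edx=65536<<3=524288
eax=2-1=1
cmp eax, 0  (cmp 1,0)
jg body: taken
edx=524288<<3=4194304
eax=1-1=0
cmp eax, 0  (cmp 0,0)
jg body: not taken
halt.

4194304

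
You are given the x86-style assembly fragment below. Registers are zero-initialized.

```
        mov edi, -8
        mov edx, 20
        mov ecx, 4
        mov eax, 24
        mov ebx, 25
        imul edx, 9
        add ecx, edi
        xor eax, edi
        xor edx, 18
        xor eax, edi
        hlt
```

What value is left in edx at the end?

after mov edi, -8: edi=-8
after mov edx, 20: edx=20
after mov ecx, 4: ecx=4
after mov eax, 24: eax=24
after mov ebx, 25: ebx=25
after imul edx, 9: edx=20*9=180
after add ecx, edi: ecx=4+(-8)=-4
after xor eax, edi: eax=24^(-8)=-32
after xor edx, 18: edx=180^18=166
after xor eax, edi: eax=(-32)^(-8)=24
halt.

166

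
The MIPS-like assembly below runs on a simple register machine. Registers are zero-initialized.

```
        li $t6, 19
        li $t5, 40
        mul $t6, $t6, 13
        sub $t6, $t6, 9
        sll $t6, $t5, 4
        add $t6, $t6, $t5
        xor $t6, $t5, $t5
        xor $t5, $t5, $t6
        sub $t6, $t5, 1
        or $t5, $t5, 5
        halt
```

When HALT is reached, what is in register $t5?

45

li $t6, 19 → $t6=19
li $t5, 40 → $t5=40
mul $t6, $t6, 13 → $t6=19*13=247
sub $t6, $t6, 9 → $t6=247-9=238
sll $t6, $t5, 4 → $t6=40<<4=640
add $t6, $t6, $t5 → $t6=640+40=680
xor $t6, $t5, $t5 → $t6=40^40=0
xor $t5, $t5, $t6 → $t5=40^0=40
sub $t6, $t5, 1 → $t6=40-1=39
or $t5, $t5, 5 → $t5=40|5=45
halt.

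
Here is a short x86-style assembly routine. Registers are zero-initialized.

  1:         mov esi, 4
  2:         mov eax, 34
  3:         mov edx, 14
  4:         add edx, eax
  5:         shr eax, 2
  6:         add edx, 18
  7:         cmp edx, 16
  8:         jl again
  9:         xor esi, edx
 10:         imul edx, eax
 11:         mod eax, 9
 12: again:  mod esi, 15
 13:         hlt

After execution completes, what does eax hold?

esi=4
eax=34
edx=14
edx=14+34=48
eax=34>>2=8
edx=48+18=66
cmp edx, 16  (cmp 66,16)
jl again: not taken
esi=4^66=70
edx=66*8=528
eax=8%9=8
esi=70%15=10
halt.

8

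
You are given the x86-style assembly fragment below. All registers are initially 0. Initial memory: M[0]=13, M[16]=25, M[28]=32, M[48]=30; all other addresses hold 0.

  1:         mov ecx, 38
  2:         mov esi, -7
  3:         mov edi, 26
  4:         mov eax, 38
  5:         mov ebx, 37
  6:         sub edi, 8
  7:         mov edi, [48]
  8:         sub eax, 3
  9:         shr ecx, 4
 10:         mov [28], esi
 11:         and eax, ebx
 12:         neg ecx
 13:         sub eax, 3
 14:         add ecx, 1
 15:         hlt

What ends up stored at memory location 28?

after mov ecx, 38: ecx=38
after mov esi, -7: esi=-7
after mov edi, 26: edi=26
after mov eax, 38: eax=38
after mov ebx, 37: ebx=37
after sub edi, 8: edi=26-8=18
after mov edi, [48]: edi=M[48]=30
after sub eax, 3: eax=38-3=35
after shr ecx, 4: ecx=38>>4=2
mov [28], esi → M[28]=-7
after and eax, ebx: eax=35&37=33
after neg ecx: ecx=-(2)=-2
after sub eax, 3: eax=33-3=30
after add ecx, 1: ecx=(-2)+1=-1
halt.

-7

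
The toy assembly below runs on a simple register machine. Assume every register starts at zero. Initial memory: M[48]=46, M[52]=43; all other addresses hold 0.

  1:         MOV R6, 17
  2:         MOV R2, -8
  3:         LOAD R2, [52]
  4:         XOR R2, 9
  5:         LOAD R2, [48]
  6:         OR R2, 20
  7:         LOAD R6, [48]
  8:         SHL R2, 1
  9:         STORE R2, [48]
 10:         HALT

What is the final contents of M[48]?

124

after MOV R6, 17: R6=17
after MOV R2, -8: R2=-8
after LOAD R2, [52]: R2=M[52]=43
after XOR R2, 9: R2=43^9=34
after LOAD R2, [48]: R2=M[48]=46
after OR R2, 20: R2=46|20=62
after LOAD R6, [48]: R6=M[48]=46
after SHL R2, 1: R2=62<<1=124
STORE R2, [48] → M[48]=124
halt.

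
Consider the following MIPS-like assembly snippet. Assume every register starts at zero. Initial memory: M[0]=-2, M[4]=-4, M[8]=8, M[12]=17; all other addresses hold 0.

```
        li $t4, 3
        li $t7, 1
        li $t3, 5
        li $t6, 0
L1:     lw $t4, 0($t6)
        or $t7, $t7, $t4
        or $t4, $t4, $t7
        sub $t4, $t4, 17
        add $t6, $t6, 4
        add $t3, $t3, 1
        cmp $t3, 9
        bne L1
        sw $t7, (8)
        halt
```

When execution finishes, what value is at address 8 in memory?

-1

$t4=3
$t7=1
$t3=5
$t6=0
$t4=M[0]=-2
$t7=1|(-2)=-1
$t4=(-2)|(-1)=-1
$t4=(-1)-17=-18
$t6=0+4=4
$t3=5+1=6
cmp $t3, 9  (cmp 6,9)
bne L1: taken
$t4=M[4]=-4
$t7=(-1)|(-4)=-1
$t4=(-4)|(-1)=-1
$t4=(-1)-17=-18
$t6=4+4=8
$t3=6+1=7
cmp $t3, 9  (cmp 7,9)
bne L1: taken
$t4=M[8]=8
$t7=(-1)|8=-1
$t4=8|(-1)=-1
$t4=(-1)-17=-18
$t6=8+4=12
$t3=7+1=8
cmp $t3, 9  (cmp 8,9)
bne L1: taken
$t4=M[12]=17
$t7=(-1)|17=-1
$t4=17|(-1)=-1
$t4=(-1)-17=-18
$t6=12+4=16
$t3=8+1=9
cmp $t3, 9  (cmp 9,9)
bne L1: not taken
sw $t7, (8) → M[8]=-1
halt.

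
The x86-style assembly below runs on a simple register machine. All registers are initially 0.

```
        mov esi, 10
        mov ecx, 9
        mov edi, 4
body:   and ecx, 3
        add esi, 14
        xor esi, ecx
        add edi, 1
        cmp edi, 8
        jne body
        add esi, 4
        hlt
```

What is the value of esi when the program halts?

70

mov esi, 10 → esi=10
mov ecx, 9 → ecx=9
mov edi, 4 → edi=4
and ecx, 3 → ecx=9&3=1
add esi, 14 → esi=10+14=24
xor esi, ecx → esi=24^1=25
add edi, 1 → edi=4+1=5
cmp edi, 8  (cmp 5,8)
jne body: taken
and ecx, 3 → ecx=1&3=1
add esi, 14 → esi=25+14=39
xor esi, ecx → esi=39^1=38
add edi, 1 → edi=5+1=6
cmp edi, 8  (cmp 6,8)
jne body: taken
and ecx, 3 → ecx=1&3=1
add esi, 14 → esi=38+14=52
xor esi, ecx → esi=52^1=53
add edi, 1 → edi=6+1=7
cmp edi, 8  (cmp 7,8)
jne body: taken
and ecx, 3 → ecx=1&3=1
add esi, 14 → esi=53+14=67
xor esi, ecx → esi=67^1=66
add edi, 1 → edi=7+1=8
cmp edi, 8  (cmp 8,8)
jne body: not taken
add esi, 4 → esi=66+4=70
halt.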